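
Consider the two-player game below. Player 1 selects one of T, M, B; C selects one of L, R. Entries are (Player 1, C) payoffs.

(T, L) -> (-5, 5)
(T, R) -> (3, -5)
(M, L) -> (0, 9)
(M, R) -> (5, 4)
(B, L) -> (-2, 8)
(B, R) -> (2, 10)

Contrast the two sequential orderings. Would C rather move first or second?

If Player 1 leads: C's best replies are T→L, M→L, B→R; Player 1's induced payoffs -5, 0, 2; outcome (B, R), payoffs (2, 10).
If C leads: Player 1's best replies are L→M, R→M; C's induced payoffs 9, 4; outcome (M, L), payoffs (0, 9).
C gets 9 moving first and 10 moving second, so C prefers to move second.

second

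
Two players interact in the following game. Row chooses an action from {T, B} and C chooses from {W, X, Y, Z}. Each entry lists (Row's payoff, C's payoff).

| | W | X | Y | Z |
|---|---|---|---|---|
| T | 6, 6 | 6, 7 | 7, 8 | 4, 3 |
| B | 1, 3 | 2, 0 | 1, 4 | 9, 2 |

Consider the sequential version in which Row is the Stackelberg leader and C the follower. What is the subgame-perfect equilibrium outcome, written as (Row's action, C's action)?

(T, Y)

Work backward from C's decision.
- T → C plays Y (best of 6, 7, 8, 3); Row gets 7.
- B → C plays Y (best of 3, 0, 4, 2); Row gets 1.
Among 7, 1, the best is 7 at T. Subgame-perfect outcome: (T, Y) with payoffs (7, 8).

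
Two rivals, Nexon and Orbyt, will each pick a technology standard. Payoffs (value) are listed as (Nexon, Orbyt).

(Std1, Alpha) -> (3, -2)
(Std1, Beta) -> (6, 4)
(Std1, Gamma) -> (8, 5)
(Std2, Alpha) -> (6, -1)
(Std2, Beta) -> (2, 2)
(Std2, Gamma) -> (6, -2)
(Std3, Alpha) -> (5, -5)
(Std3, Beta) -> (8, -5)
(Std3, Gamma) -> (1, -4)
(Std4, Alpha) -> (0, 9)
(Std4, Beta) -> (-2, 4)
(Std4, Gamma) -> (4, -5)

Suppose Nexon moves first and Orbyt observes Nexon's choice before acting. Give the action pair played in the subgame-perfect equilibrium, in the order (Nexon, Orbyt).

(Std1, Gamma)

Backward induction with Nexon moving first.
- Std1: BR = Gamma, leader payoff 8.
- Std2: BR = Beta, leader payoff 2.
- Std3: BR = Gamma, leader payoff 1.
- Std4: BR = Alpha, leader payoff 0.
Among 8, 2, 1, 0, the best is 8 at Std1. Subgame-perfect outcome: (Std1, Gamma) with payoffs (8, 5).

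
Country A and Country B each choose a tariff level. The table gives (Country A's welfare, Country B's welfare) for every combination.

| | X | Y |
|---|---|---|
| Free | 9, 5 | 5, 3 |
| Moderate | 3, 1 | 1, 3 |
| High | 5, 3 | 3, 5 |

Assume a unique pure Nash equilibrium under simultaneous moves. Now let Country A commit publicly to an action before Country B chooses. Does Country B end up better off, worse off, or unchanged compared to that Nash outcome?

Solve by backward induction (Country A leads).
- Free → Country B plays X (best of 5, 3); Country A gets 9.
- Moderate → Country B plays Y (best of 1, 3); Country A gets 1.
- High → Country B plays Y (best of 3, 5); Country A gets 3.
Maximizing over 9, 1, 3, Country A chooses Free. Subgame-perfect outcome: (Free, X) with payoffs (9, 5).
Under simultaneous play:
Country A's best replies: X→Free; Y→Free.
Country B's best replies: Free→X; Moderate→Y; High→Y.
The unique mutual best reply is (Free, X), giving (9, 5).
Country B earns 5 sequentially versus 5 at the Nash outcome: unchanged.

unchanged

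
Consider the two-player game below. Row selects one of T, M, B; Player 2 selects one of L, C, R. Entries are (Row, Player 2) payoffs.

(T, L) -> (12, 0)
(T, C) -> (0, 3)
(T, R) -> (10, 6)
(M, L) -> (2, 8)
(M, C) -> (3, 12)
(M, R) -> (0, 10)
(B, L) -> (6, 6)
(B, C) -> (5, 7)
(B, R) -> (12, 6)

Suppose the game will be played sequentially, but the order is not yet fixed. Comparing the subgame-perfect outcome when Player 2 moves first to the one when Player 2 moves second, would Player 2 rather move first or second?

If Row leads: Player 2's best replies are T→R, M→C, B→C; Row's induced payoffs 10, 3, 5; outcome (T, R), payoffs (10, 6).
If Player 2 leads: Row's best replies are L→T, C→B, R→B; Player 2's induced payoffs 0, 7, 6; outcome (B, C), payoffs (5, 7).
Player 2 gets 7 moving first and 6 moving second, so Player 2 prefers to move first.

first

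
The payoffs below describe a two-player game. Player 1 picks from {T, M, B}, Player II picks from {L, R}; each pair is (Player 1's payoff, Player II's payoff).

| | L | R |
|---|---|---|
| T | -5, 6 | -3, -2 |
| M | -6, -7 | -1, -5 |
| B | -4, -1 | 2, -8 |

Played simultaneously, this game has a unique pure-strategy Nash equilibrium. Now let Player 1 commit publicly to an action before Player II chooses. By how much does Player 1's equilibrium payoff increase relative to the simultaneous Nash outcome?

3

Work backward from Player II's decision.
- T → Player II plays L (best of 6, -2); Player 1 gets -5.
- M → Player II plays R (best of -7, -5); Player 1 gets -1.
- B → Player II plays L (best of -1, -8); Player 1 gets -4.
Player 1's induced payoffs are -5, -1, -4, so Player 1 commits to M. Subgame-perfect outcome: (M, R) with payoffs (-1, -5).
Under simultaneous play:
Player 1's best replies: L→B; R→B.
Player II's best replies: T→L; M→R; B→L.
Only (B, L) has each player best-responding; Nash payoffs (-4, -1).
Player 1's commitment gain: -1 − -4 = 3.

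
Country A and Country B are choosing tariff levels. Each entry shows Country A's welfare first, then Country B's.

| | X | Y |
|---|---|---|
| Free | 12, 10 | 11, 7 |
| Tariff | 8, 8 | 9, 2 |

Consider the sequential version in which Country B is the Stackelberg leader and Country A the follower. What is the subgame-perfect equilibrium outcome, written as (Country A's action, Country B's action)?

Work backward from Country A's decision.
- X: Country A compares 12, 8 and picks Free; Country B would get 10.
- Y: Country A compares 11, 9 and picks Free; Country B would get 7.
Among 10, 7, the best is 10 at X. Subgame-perfect outcome: (Free, X) with payoffs (12, 10).

(Free, X)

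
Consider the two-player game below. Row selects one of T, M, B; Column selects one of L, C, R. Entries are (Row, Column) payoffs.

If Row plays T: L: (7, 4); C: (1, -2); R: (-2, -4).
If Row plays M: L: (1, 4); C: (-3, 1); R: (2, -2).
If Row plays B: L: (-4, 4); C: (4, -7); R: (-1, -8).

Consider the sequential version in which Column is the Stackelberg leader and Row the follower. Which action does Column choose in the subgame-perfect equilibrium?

L

Work backward from Row's decision.
- L: BR = T, leader payoff 4.
- C: BR = B, leader payoff -7.
- R: BR = M, leader payoff -2.
Column's induced payoffs are 4, -7, -2, so Column commits to L. Subgame-perfect outcome: (T, L) with payoffs (7, 4).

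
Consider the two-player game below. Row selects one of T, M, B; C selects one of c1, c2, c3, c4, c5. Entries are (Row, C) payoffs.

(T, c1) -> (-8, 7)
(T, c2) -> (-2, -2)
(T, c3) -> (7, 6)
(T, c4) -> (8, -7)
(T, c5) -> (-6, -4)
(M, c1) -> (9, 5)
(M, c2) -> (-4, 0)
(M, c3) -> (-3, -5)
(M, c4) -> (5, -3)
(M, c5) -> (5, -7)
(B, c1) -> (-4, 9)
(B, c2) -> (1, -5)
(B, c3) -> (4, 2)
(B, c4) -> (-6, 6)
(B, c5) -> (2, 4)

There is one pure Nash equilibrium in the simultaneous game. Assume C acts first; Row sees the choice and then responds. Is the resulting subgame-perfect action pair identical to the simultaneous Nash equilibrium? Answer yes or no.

Backward induction with C moving first.
- c1: Row compares -8, 9, -4 and picks M; C would get 5.
- c2: Row compares -2, -4, 1 and picks B; C would get -5.
- c3: Row compares 7, -3, 4 and picks T; C would get 6.
- c4: Row compares 8, 5, -6 and picks T; C would get -7.
- c5: Row compares -6, 5, 2 and picks M; C would get -7.
C's induced payoffs are 5, -5, 6, -7, -7, so C commits to c3. Subgame-perfect outcome: (T, c3) with payoffs (7, 6).
Under simultaneous play:
Row's best replies: c1→M; c2→B; c3→T; c4→T; c5→M.
C's best replies: T→c1; M→c1; B→c1.
The unique mutual best reply is (M, c1), giving (9, 5).
Sequential outcome (T, c3) differs from the Nash profile (M, c1).

no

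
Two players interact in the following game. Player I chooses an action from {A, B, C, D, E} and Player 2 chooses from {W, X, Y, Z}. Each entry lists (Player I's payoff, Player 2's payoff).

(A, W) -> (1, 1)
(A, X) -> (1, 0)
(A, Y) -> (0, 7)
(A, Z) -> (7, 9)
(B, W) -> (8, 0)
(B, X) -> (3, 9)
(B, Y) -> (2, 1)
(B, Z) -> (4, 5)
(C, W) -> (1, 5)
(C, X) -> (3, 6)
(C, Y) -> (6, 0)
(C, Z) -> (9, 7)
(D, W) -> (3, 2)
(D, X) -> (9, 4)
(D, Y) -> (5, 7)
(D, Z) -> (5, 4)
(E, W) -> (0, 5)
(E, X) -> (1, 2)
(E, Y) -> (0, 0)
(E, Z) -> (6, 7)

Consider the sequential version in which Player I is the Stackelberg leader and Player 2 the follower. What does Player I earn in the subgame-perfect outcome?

Work backward from Player 2's decision.
- A: BR = Z, leader payoff 7.
- B: BR = X, leader payoff 3.
- C: BR = Z, leader payoff 9.
- D: BR = Y, leader payoff 5.
- E: BR = Z, leader payoff 6.
Player I's induced payoffs are 7, 3, 9, 5, 6, so Player I commits to C. Subgame-perfect outcome: (C, Z) with payoffs (9, 7).

9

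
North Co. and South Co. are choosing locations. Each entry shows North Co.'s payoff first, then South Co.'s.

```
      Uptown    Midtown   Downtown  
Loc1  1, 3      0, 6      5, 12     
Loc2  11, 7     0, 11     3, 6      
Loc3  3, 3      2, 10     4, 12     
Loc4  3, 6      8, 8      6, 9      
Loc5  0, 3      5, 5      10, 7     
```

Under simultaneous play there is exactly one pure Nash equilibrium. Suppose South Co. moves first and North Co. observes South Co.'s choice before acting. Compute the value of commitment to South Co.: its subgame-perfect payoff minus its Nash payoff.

1

Backward induction with South Co. moving first.
- Uptown: North Co. compares 1, 11, 3, 3, 0 and picks Loc2; South Co. would get 7.
- Midtown: North Co. compares 0, 0, 2, 8, 5 and picks Loc4; South Co. would get 8.
- Downtown: North Co. compares 5, 3, 4, 6, 10 and picks Loc5; South Co. would get 7.
South Co.'s induced payoffs are 7, 8, 7, so South Co. commits to Midtown. Subgame-perfect outcome: (Loc4, Midtown) with payoffs (8, 8).
Now find the simultaneous Nash equilibrium.
North Co.'s best replies: Uptown→Loc2; Midtown→Loc4; Downtown→Loc5.
South Co.'s best replies: Loc1→Downtown; Loc2→Midtown; Loc3→Downtown; Loc4→Downtown; Loc5→Downtown.
The unique mutual best reply is (Loc5, Downtown), giving (10, 7).
South Co.'s commitment gain: 8 − 7 = 1.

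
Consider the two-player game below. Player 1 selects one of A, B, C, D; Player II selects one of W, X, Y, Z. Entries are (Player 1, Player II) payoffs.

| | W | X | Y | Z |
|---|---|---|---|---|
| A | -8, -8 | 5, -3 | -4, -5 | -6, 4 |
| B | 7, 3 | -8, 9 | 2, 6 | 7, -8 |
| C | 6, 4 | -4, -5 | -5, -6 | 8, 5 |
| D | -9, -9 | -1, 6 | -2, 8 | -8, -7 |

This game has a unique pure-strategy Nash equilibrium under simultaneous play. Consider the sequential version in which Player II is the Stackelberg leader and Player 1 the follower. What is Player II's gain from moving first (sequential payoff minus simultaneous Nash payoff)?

Work backward from Player 1's decision.
- W: Player 1 compares -8, 7, 6, -9 and picks B; Player II would get 3.
- X: Player 1 compares 5, -8, -4, -1 and picks A; Player II would get -3.
- Y: Player 1 compares -4, 2, -5, -2 and picks B; Player II would get 6.
- Z: Player 1 compares -6, 7, 8, -8 and picks C; Player II would get 5.
Player II's induced payoffs are 3, -3, 6, 5, so Player II commits to Y. Subgame-perfect outcome: (B, Y) with payoffs (2, 6).
Now find the simultaneous Nash equilibrium.
Player 1's best replies: W→B; X→A; Y→B; Z→C.
Player II's best replies: A→Z; B→X; C→Z; D→Y.
The unique mutual best reply is (C, Z), giving (8, 5).
Player II's commitment gain: 6 − 5 = 1.

1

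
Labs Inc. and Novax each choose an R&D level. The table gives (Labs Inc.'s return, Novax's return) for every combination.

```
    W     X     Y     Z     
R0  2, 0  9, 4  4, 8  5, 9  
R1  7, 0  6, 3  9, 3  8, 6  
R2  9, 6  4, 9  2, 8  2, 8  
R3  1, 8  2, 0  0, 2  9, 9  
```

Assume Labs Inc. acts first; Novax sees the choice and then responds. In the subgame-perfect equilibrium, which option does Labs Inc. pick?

R3

Work backward from Novax's decision.
- R0 → Novax plays Z (best of 0, 4, 8, 9); Labs Inc. gets 5.
- R1 → Novax plays Z (best of 0, 3, 3, 6); Labs Inc. gets 8.
- R2 → Novax plays X (best of 6, 9, 8, 8); Labs Inc. gets 4.
- R3 → Novax plays Z (best of 8, 0, 2, 9); Labs Inc. gets 9.
Labs Inc.'s induced payoffs are 5, 8, 4, 9, so Labs Inc. commits to R3. Subgame-perfect outcome: (R3, Z) with payoffs (9, 9).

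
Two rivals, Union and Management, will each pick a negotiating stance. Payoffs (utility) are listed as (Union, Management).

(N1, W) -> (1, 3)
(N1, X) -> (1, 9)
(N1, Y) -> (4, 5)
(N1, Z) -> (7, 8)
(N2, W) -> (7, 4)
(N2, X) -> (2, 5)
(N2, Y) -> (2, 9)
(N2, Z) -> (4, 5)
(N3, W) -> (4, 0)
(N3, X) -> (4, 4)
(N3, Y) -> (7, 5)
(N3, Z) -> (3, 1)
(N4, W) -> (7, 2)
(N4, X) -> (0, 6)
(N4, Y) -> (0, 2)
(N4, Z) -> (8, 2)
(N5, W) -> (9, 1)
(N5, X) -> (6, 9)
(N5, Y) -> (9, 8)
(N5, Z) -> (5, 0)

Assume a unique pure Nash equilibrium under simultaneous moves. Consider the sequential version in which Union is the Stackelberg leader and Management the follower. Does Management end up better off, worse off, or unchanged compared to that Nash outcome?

Backward induction with Union moving first.
- N1: Management compares 3, 9, 5, 8 and picks X; Union would get 1.
- N2: Management compares 4, 5, 9, 5 and picks Y; Union would get 2.
- N3: Management compares 0, 4, 5, 1 and picks Y; Union would get 7.
- N4: Management compares 2, 6, 2, 2 and picks X; Union would get 0.
- N5: Management compares 1, 9, 8, 0 and picks X; Union would get 6.
Maximizing over 1, 2, 7, 0, 6, Union chooses N3. Subgame-perfect outcome: (N3, Y) with payoffs (7, 5).
For the simultaneous game, intersect best replies.
Union's best replies: W→N5; X→N5; Y→N5; Z→N4.
Management's best replies: N1→X; N2→Y; N3→Y; N4→X; N5→X.
The unique mutual best reply is (N5, X), giving (6, 9).
Management earns 5 sequentially versus 9 at the Nash outcome: worse off.

worse off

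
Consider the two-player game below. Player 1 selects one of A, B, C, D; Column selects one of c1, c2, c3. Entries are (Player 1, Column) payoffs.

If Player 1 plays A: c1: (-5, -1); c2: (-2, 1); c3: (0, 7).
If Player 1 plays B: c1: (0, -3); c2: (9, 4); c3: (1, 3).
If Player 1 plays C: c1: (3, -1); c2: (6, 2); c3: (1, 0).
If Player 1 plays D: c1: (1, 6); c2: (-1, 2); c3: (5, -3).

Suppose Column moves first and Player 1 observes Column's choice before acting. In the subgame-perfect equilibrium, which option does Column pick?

Player 1 best-responds to each possible Column move:
- c1 → Player 1 plays C (best of -5, 0, 3, 1); Column gets -1.
- c2 → Player 1 plays B (best of -2, 9, 6, -1); Column gets 4.
- c3 → Player 1 plays D (best of 0, 1, 1, 5); Column gets -3.
Column's induced payoffs are -1, 4, -3, so Column commits to c2. Subgame-perfect outcome: (B, c2) with payoffs (9, 4).

c2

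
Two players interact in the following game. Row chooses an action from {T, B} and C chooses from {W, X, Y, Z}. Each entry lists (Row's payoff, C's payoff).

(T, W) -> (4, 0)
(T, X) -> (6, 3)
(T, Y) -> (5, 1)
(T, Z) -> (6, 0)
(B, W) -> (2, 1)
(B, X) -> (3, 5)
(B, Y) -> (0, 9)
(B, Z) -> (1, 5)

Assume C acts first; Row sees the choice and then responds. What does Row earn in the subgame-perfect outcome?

Backward induction with C moving first.
- W → Row plays T (best of 4, 2); C gets 0.
- X → Row plays T (best of 6, 3); C gets 3.
- Y → Row plays T (best of 5, 0); C gets 1.
- Z → Row plays T (best of 6, 1); C gets 0.
Among 0, 3, 1, 0, the best is 3 at X. Subgame-perfect outcome: (T, X) with payoffs (6, 3).

6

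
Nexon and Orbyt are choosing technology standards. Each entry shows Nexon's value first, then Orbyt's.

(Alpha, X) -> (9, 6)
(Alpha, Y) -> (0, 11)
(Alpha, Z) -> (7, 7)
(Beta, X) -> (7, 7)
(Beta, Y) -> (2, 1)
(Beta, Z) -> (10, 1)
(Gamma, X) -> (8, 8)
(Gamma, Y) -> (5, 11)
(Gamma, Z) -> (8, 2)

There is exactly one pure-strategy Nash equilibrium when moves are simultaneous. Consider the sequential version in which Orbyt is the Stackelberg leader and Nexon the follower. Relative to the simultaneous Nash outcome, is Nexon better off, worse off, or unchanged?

Nexon best-responds to each possible Orbyt move:
- X: BR = Alpha, leader payoff 6.
- Y: BR = Gamma, leader payoff 11.
- Z: BR = Beta, leader payoff 1.
Maximizing over 6, 11, 1, Orbyt chooses Y. Subgame-perfect outcome: (Gamma, Y) with payoffs (5, 11).
Under simultaneous play:
Nexon's best replies: X→Alpha; Y→Gamma; Z→Beta.
Orbyt's best replies: Alpha→Y; Beta→X; Gamma→Y.
Only (Gamma, Y) has each player best-responding; Nash payoffs (5, 11).
Nexon earns 5 sequentially versus 5 at the Nash outcome: unchanged.

unchanged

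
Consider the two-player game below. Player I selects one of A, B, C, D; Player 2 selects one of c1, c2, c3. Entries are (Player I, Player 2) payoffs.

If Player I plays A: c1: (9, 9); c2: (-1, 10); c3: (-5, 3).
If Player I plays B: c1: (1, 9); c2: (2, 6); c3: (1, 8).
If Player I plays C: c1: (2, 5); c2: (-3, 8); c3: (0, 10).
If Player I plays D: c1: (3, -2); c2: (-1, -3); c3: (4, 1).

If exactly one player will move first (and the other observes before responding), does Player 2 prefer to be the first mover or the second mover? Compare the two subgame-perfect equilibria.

first

If Player I leads: Player 2's best replies are A→c2, B→c1, C→c3, D→c3; Player I's induced payoffs -1, 1, 0, 4; outcome (D, c3), payoffs (4, 1).
If Player 2 leads: Player I's best replies are c1→A, c2→B, c3→D; Player 2's induced payoffs 9, 6, 1; outcome (A, c1), payoffs (9, 9).
Player 2 gets 9 moving first and 1 moving second, so Player 2 prefers to move first.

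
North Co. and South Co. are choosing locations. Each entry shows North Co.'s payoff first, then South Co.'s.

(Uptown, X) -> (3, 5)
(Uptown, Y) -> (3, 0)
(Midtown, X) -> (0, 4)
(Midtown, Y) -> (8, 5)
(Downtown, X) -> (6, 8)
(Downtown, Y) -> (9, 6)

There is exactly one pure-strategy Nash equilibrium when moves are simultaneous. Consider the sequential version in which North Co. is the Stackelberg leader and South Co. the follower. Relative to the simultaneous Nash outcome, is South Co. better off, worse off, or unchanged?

worse off

Backward induction with North Co. moving first.
- Uptown: BR = X, leader payoff 3.
- Midtown: BR = Y, leader payoff 8.
- Downtown: BR = X, leader payoff 6.
Maximizing over 3, 8, 6, North Co. chooses Midtown. Subgame-perfect outcome: (Midtown, Y) with payoffs (8, 5).
For the simultaneous game, intersect best replies.
North Co.'s best replies: X→Downtown; Y→Downtown.
South Co.'s best replies: Uptown→X; Midtown→Y; Downtown→X.
The unique mutual best reply is (Downtown, X), giving (6, 8).
South Co. earns 5 sequentially versus 8 at the Nash outcome: worse off.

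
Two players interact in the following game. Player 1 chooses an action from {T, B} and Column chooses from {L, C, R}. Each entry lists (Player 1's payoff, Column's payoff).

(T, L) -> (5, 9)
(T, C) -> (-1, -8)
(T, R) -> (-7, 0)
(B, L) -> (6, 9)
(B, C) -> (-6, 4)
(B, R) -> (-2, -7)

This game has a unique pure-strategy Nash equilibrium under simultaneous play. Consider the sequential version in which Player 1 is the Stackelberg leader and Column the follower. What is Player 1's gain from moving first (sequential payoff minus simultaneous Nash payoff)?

Backward induction with Player 1 moving first.
- T: Column compares 9, -8, 0 and picks L; Player 1 would get 5.
- B: Column compares 9, 4, -7 and picks L; Player 1 would get 6.
Maximizing over 5, 6, Player 1 chooses B. Subgame-perfect outcome: (B, L) with payoffs (6, 9).
Under simultaneous play:
Player 1's best replies: L→B; C→T; R→B.
Column's best replies: T→L; B→L.
The unique mutual best reply is (B, L), giving (6, 9).
Player 1's commitment gain: 6 − 6 = 0.

0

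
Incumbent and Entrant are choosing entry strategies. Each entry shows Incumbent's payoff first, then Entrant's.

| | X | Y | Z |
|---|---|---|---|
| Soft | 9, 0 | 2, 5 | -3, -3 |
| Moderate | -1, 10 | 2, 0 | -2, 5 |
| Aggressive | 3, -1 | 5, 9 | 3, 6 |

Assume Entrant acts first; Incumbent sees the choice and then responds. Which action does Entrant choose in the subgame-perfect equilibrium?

Y

Backward induction with Entrant moving first.
- X: Incumbent compares 9, -1, 3 and picks Soft; Entrant would get 0.
- Y: Incumbent compares 2, 2, 5 and picks Aggressive; Entrant would get 9.
- Z: Incumbent compares -3, -2, 3 and picks Aggressive; Entrant would get 6.
Maximizing over 0, 9, 6, Entrant chooses Y. Subgame-perfect outcome: (Aggressive, Y) with payoffs (5, 9).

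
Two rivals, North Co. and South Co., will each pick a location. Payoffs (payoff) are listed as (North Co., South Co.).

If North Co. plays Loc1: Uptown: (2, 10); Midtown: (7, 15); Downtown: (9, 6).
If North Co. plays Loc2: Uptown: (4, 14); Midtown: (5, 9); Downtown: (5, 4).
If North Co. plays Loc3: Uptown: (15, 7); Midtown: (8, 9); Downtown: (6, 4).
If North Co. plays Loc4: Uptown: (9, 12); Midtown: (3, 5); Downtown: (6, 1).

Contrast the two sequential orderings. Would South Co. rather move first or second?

If North Co. leads: South Co.'s best replies are Loc1→Midtown, Loc2→Uptown, Loc3→Midtown, Loc4→Uptown; North Co.'s induced payoffs 7, 4, 8, 9; outcome (Loc4, Uptown), payoffs (9, 12).
If South Co. leads: North Co.'s best replies are Uptown→Loc3, Midtown→Loc3, Downtown→Loc1; South Co.'s induced payoffs 7, 9, 6; outcome (Loc3, Midtown), payoffs (8, 9).
South Co. gets 9 moving first and 12 moving second, so South Co. prefers to move second.

second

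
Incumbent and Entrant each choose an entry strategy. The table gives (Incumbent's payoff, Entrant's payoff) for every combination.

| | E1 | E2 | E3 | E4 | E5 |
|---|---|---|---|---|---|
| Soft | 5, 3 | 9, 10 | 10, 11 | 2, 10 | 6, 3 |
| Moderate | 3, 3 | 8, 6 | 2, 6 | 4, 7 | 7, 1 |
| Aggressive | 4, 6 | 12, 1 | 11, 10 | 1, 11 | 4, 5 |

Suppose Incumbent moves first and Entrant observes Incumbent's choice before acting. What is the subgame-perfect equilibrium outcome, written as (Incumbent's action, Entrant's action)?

Entrant best-responds to each possible Incumbent move:
- Soft → Entrant plays E3 (best of 3, 10, 11, 10, 3); Incumbent gets 10.
- Moderate → Entrant plays E4 (best of 3, 6, 6, 7, 1); Incumbent gets 4.
- Aggressive → Entrant plays E4 (best of 6, 1, 10, 11, 5); Incumbent gets 1.
Maximizing over 10, 4, 1, Incumbent chooses Soft. Subgame-perfect outcome: (Soft, E3) with payoffs (10, 11).

(Soft, E3)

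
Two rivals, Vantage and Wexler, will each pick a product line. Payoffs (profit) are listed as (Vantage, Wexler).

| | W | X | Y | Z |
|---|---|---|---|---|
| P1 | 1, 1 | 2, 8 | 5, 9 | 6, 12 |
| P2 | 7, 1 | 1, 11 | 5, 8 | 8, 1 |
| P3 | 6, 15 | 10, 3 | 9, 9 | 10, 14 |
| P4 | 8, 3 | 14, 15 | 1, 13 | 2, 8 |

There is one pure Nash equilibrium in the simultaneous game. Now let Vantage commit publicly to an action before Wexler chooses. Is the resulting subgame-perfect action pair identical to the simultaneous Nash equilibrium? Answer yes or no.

Backward induction with Vantage moving first.
- P1: BR = Z, leader payoff 6.
- P2: BR = X, leader payoff 1.
- P3: BR = W, leader payoff 6.
- P4: BR = X, leader payoff 14.
Maximizing over 6, 1, 6, 14, Vantage chooses P4. Subgame-perfect outcome: (P4, X) with payoffs (14, 15).
Under simultaneous play:
Vantage's best replies: W→P4; X→P4; Y→P3; Z→P3.
Wexler's best replies: P1→Z; P2→X; P3→W; P4→X.
The unique mutual best reply is (P4, X), giving (14, 15).
Sequential outcome (P4, X) coincides with the Nash profile (P4, X).

yes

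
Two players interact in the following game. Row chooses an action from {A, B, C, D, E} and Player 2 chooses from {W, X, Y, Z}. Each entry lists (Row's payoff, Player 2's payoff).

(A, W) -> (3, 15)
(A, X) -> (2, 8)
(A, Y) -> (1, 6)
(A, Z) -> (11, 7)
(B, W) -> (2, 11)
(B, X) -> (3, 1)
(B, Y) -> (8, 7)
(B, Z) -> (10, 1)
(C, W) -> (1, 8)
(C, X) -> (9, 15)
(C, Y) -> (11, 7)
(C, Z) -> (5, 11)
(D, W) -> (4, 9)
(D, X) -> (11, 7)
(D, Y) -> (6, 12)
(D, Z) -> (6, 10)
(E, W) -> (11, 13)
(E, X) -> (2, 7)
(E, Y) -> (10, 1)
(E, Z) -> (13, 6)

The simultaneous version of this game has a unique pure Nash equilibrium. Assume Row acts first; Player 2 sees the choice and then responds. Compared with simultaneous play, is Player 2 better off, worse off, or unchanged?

unchanged

Player 2 best-responds to each possible Row move:
- A: BR = W, leader payoff 3.
- B: BR = W, leader payoff 2.
- C: BR = X, leader payoff 9.
- D: BR = Y, leader payoff 6.
- E: BR = W, leader payoff 11.
Among 3, 2, 9, 6, 11, the best is 11 at E. Subgame-perfect outcome: (E, W) with payoffs (11, 13).
For the simultaneous game, intersect best replies.
Row's best replies: W→E; X→D; Y→C; Z→E.
Player 2's best replies: A→W; B→W; C→X; D→Y; E→W.
The unique mutual best reply is (E, W), giving (11, 13).
Player 2 earns 13 sequentially versus 13 at the Nash outcome: unchanged.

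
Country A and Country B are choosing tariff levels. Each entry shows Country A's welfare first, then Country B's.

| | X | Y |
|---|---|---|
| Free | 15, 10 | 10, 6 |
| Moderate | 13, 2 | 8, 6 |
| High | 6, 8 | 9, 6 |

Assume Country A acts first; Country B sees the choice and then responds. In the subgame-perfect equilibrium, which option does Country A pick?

Free

Country B best-responds to each possible Country A move:
- Free: BR = X, leader payoff 15.
- Moderate: BR = Y, leader payoff 8.
- High: BR = X, leader payoff 6.
Maximizing over 15, 8, 6, Country A chooses Free. Subgame-perfect outcome: (Free, X) with payoffs (15, 10).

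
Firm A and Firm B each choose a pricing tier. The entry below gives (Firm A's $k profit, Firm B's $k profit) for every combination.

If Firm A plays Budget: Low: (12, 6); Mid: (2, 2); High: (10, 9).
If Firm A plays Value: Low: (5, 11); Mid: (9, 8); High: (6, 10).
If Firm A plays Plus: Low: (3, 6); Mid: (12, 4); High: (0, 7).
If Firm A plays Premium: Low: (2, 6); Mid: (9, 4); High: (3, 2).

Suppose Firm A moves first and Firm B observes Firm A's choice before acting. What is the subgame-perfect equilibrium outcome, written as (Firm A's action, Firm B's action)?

Backward induction with Firm A moving first.
- Budget: Firm B compares 6, 2, 9 and picks High; Firm A would get 10.
- Value: Firm B compares 11, 8, 10 and picks Low; Firm A would get 5.
- Plus: Firm B compares 6, 4, 7 and picks High; Firm A would get 0.
- Premium: Firm B compares 6, 4, 2 and picks Low; Firm A would get 2.
Maximizing over 10, 5, 0, 2, Firm A chooses Budget. Subgame-perfect outcome: (Budget, High) with payoffs (10, 9).

(Budget, High)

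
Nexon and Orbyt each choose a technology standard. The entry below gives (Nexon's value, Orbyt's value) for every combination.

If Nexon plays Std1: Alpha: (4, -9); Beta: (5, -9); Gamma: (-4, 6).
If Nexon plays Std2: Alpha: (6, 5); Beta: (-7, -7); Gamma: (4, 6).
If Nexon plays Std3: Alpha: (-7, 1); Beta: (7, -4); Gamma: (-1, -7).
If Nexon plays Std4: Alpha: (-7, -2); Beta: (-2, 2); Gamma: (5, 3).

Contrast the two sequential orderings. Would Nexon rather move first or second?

second

If Nexon leads: Orbyt's best replies are Std1→Gamma, Std2→Gamma, Std3→Alpha, Std4→Gamma; Nexon's induced payoffs -4, 4, -7, 5; outcome (Std4, Gamma), payoffs (5, 3).
If Orbyt leads: Nexon's best replies are Alpha→Std2, Beta→Std3, Gamma→Std4; Orbyt's induced payoffs 5, -4, 3; outcome (Std2, Alpha), payoffs (6, 5).
Nexon gets 5 moving first and 6 moving second, so Nexon prefers to move second.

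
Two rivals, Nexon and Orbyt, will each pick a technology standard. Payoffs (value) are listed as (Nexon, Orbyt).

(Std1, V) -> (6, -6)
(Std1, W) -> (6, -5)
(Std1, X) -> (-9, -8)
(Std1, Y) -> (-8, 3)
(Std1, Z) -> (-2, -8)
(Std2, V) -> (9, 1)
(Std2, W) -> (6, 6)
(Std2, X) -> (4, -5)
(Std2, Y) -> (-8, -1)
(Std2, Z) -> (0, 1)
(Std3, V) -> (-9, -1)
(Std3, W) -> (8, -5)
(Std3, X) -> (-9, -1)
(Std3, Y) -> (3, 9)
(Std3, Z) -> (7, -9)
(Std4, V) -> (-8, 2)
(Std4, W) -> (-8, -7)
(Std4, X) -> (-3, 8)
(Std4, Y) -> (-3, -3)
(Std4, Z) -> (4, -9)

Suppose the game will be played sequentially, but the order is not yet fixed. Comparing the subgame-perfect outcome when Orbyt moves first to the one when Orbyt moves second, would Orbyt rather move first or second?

first

If Nexon leads: Orbyt's best replies are Std1→Y, Std2→W, Std3→Y, Std4→X; Nexon's induced payoffs -8, 6, 3, -3; outcome (Std2, W), payoffs (6, 6).
If Orbyt leads: Nexon's best replies are V→Std2, W→Std3, X→Std2, Y→Std3, Z→Std3; Orbyt's induced payoffs 1, -5, -5, 9, -9; outcome (Std3, Y), payoffs (3, 9).
Orbyt gets 9 moving first and 6 moving second, so Orbyt prefers to move first.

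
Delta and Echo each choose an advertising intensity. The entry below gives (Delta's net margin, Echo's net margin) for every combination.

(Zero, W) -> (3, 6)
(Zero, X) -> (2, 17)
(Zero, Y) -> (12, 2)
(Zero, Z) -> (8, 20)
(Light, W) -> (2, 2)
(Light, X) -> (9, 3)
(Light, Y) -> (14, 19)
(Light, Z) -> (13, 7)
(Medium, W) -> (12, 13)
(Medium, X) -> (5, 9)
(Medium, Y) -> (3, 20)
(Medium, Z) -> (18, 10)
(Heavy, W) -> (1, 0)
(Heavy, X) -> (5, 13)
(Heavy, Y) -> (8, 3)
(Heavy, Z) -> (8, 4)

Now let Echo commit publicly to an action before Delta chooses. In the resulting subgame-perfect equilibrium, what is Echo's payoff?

Backward induction with Echo moving first.
- W: Delta compares 3, 2, 12, 1 and picks Medium; Echo would get 13.
- X: Delta compares 2, 9, 5, 5 and picks Light; Echo would get 3.
- Y: Delta compares 12, 14, 3, 8 and picks Light; Echo would get 19.
- Z: Delta compares 8, 13, 18, 8 and picks Medium; Echo would get 10.
Echo's induced payoffs are 13, 3, 19, 10, so Echo commits to Y. Subgame-perfect outcome: (Light, Y) with payoffs (14, 19).

19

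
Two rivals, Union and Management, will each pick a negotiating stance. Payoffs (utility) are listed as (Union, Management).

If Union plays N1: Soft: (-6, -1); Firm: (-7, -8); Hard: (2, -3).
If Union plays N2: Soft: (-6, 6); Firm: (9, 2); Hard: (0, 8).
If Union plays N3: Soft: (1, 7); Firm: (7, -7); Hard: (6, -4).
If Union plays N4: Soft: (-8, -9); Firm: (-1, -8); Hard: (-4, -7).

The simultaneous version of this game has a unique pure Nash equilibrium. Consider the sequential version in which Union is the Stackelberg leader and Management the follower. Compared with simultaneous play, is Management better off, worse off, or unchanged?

Backward induction with Union moving first.
- N1: Management compares -1, -8, -3 and picks Soft; Union would get -6.
- N2: Management compares 6, 2, 8 and picks Hard; Union would get 0.
- N3: Management compares 7, -7, -4 and picks Soft; Union would get 1.
- N4: Management compares -9, -8, -7 and picks Hard; Union would get -4.
Union's induced payoffs are -6, 0, 1, -4, so Union commits to N3. Subgame-perfect outcome: (N3, Soft) with payoffs (1, 7).
For the simultaneous game, intersect best replies.
Union's best replies: Soft→N3; Firm→N2; Hard→N3.
Management's best replies: N1→Soft; N2→Hard; N3→Soft; N4→Hard.
The unique mutual best reply is (N3, Soft), giving (1, 7).
Management earns 7 sequentially versus 7 at the Nash outcome: unchanged.

unchanged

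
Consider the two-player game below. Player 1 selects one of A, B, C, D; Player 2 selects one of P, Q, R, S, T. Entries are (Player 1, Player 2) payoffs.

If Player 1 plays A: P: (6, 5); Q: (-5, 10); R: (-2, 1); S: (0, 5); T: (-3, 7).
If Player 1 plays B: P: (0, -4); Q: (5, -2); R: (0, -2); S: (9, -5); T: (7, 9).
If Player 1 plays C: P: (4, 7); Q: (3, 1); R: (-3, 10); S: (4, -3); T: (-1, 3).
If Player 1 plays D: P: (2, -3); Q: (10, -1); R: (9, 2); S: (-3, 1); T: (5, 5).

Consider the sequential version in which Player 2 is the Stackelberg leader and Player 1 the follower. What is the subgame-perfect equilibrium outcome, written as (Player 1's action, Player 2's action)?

(B, T)

Work backward from Player 1's decision.
- P: Player 1 compares 6, 0, 4, 2 and picks A; Player 2 would get 5.
- Q: Player 1 compares -5, 5, 3, 10 and picks D; Player 2 would get -1.
- R: Player 1 compares -2, 0, -3, 9 and picks D; Player 2 would get 2.
- S: Player 1 compares 0, 9, 4, -3 and picks B; Player 2 would get -5.
- T: Player 1 compares -3, 7, -1, 5 and picks B; Player 2 would get 9.
Among 5, -1, 2, -5, 9, the best is 9 at T. Subgame-perfect outcome: (B, T) with payoffs (7, 9).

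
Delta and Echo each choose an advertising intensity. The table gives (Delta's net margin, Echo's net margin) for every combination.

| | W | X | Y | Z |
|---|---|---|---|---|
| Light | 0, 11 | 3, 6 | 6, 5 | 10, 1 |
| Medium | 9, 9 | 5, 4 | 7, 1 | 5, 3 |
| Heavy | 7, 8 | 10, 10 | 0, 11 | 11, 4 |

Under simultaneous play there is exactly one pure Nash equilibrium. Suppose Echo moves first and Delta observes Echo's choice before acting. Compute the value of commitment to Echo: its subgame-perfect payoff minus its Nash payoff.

1

Backward induction with Echo moving first.
- W → Delta plays Medium (best of 0, 9, 7); Echo gets 9.
- X → Delta plays Heavy (best of 3, 5, 10); Echo gets 10.
- Y → Delta plays Medium (best of 6, 7, 0); Echo gets 1.
- Z → Delta plays Heavy (best of 10, 5, 11); Echo gets 4.
Maximizing over 9, 10, 1, 4, Echo chooses X. Subgame-perfect outcome: (Heavy, X) with payoffs (10, 10).
Now find the simultaneous Nash equilibrium.
Delta's best replies: W→Medium; X→Heavy; Y→Medium; Z→Heavy.
Echo's best replies: Light→W; Medium→W; Heavy→Y.
The unique mutual best reply is (Medium, W), giving (9, 9).
Echo's commitment gain: 10 − 9 = 1.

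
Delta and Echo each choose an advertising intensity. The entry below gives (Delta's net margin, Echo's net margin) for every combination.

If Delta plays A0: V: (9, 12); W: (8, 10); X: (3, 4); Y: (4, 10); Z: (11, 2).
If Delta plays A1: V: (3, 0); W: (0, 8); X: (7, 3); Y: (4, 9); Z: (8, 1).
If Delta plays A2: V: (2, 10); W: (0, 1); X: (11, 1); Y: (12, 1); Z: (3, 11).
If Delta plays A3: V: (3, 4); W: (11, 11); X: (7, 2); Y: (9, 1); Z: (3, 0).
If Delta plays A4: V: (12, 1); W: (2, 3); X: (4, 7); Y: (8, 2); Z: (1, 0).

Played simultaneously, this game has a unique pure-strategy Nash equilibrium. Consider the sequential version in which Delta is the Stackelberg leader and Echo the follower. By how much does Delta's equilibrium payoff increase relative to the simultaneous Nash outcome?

Solve by backward induction (Delta leads).
- A0: Echo compares 12, 10, 4, 10, 2 and picks V; Delta would get 9.
- A1: Echo compares 0, 8, 3, 9, 1 and picks Y; Delta would get 4.
- A2: Echo compares 10, 1, 1, 1, 11 and picks Z; Delta would get 3.
- A3: Echo compares 4, 11, 2, 1, 0 and picks W; Delta would get 11.
- A4: Echo compares 1, 3, 7, 2, 0 and picks X; Delta would get 4.
Delta's induced payoffs are 9, 4, 3, 11, 4, so Delta commits to A3. Subgame-perfect outcome: (A3, W) with payoffs (11, 11).
Under simultaneous play:
Delta's best replies: V→A4; W→A3; X→A2; Y→A2; Z→A0.
Echo's best replies: A0→V; A1→Y; A2→Z; A3→W; A4→X.
The unique mutual best reply is (A3, W), giving (11, 11).
Delta's commitment gain: 11 − 11 = 0.

0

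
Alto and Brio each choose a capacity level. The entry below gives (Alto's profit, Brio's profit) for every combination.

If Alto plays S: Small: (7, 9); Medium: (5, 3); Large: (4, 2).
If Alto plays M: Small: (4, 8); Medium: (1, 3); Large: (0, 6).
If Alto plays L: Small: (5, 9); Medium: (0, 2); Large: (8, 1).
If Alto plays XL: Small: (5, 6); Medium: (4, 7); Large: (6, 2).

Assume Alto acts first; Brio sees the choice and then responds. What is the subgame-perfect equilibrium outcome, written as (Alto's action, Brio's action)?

Backward induction with Alto moving first.
- S: Brio compares 9, 3, 2 and picks Small; Alto would get 7.
- M: Brio compares 8, 3, 6 and picks Small; Alto would get 4.
- L: Brio compares 9, 2, 1 and picks Small; Alto would get 5.
- XL: Brio compares 6, 7, 2 and picks Medium; Alto would get 4.
Maximizing over 7, 4, 5, 4, Alto chooses S. Subgame-perfect outcome: (S, Small) with payoffs (7, 9).

(S, Small)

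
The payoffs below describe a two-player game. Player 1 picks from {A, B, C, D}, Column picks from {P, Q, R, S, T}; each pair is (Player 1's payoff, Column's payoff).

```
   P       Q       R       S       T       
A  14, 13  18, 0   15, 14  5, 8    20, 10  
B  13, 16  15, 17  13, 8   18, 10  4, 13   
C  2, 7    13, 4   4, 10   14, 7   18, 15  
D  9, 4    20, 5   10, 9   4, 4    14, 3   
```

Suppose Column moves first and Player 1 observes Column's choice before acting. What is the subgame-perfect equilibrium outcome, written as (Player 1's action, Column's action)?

Solve by backward induction (Column leads).
- P → Player 1 plays A (best of 14, 13, 2, 9); Column gets 13.
- Q → Player 1 plays D (best of 18, 15, 13, 20); Column gets 5.
- R → Player 1 plays A (best of 15, 13, 4, 10); Column gets 14.
- S → Player 1 plays B (best of 5, 18, 14, 4); Column gets 10.
- T → Player 1 plays A (best of 20, 4, 18, 14); Column gets 10.
Column's induced payoffs are 13, 5, 14, 10, 10, so Column commits to R. Subgame-perfect outcome: (A, R) with payoffs (15, 14).

(A, R)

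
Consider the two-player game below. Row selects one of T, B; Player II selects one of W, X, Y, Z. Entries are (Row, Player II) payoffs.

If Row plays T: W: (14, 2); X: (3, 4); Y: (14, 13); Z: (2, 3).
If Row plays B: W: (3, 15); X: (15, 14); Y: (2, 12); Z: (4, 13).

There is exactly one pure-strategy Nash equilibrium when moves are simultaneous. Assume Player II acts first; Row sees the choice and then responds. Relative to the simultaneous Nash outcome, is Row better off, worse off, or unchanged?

better off

Row best-responds to each possible Player II move:
- W: Row compares 14, 3 and picks T; Player II would get 2.
- X: Row compares 3, 15 and picks B; Player II would get 14.
- Y: Row compares 14, 2 and picks T; Player II would get 13.
- Z: Row compares 2, 4 and picks B; Player II would get 13.
Among 2, 14, 13, 13, the best is 14 at X. Subgame-perfect outcome: (B, X) with payoffs (15, 14).
Now find the simultaneous Nash equilibrium.
Row's best replies: W→T; X→B; Y→T; Z→B.
Player II's best replies: T→Y; B→W.
The unique mutual best reply is (T, Y), giving (14, 13).
Row earns 15 sequentially versus 14 at the Nash outcome: better off.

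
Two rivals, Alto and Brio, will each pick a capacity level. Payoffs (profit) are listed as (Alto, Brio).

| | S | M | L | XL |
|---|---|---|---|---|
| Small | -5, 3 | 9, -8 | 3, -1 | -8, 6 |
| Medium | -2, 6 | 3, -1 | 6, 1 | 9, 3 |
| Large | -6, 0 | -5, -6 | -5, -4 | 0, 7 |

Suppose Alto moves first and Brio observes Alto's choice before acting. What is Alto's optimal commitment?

Large

Brio best-responds to each possible Alto move:
- Small: Brio compares 3, -8, -1, 6 and picks XL; Alto would get -8.
- Medium: Brio compares 6, -1, 1, 3 and picks S; Alto would get -2.
- Large: Brio compares 0, -6, -4, 7 and picks XL; Alto would get 0.
Maximizing over -8, -2, 0, Alto chooses Large. Subgame-perfect outcome: (Large, XL) with payoffs (0, 7).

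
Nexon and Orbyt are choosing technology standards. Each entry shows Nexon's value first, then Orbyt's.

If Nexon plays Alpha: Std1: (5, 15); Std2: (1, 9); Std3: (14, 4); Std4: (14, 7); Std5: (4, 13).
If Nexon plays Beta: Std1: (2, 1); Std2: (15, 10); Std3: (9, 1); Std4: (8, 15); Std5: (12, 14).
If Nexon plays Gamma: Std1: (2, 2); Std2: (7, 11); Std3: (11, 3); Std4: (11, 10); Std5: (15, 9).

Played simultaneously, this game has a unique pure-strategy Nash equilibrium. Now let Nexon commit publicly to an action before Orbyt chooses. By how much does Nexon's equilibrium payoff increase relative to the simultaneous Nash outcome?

3

Work backward from Orbyt's decision.
- Alpha: BR = Std1, leader payoff 5.
- Beta: BR = Std4, leader payoff 8.
- Gamma: BR = Std2, leader payoff 7.
Maximizing over 5, 8, 7, Nexon chooses Beta. Subgame-perfect outcome: (Beta, Std4) with payoffs (8, 15).
Under simultaneous play:
Nexon's best replies: Std1→Alpha; Std2→Beta; Std3→Alpha; Std4→Alpha; Std5→Gamma.
Orbyt's best replies: Alpha→Std1; Beta→Std4; Gamma→Std2.
The unique mutual best reply is (Alpha, Std1), giving (5, 15).
Nexon's commitment gain: 8 − 5 = 3.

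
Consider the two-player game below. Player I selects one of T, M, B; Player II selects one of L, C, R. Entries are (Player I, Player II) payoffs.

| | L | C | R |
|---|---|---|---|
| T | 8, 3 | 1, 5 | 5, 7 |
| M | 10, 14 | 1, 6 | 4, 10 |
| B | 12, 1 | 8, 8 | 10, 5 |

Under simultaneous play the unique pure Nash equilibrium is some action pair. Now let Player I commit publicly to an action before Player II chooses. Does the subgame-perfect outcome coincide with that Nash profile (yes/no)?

no

Solve by backward induction (Player I leads).
- T: BR = R, leader payoff 5.
- M: BR = L, leader payoff 10.
- B: BR = C, leader payoff 8.
Maximizing over 5, 10, 8, Player I chooses M. Subgame-perfect outcome: (M, L) with payoffs (10, 14).
Under simultaneous play:
Player I's best replies: L→B; C→B; R→B.
Player II's best replies: T→R; M→L; B→C.
Only (B, C) has each player best-responding; Nash payoffs (8, 8).
Sequential outcome (M, L) differs from the Nash profile (B, C).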